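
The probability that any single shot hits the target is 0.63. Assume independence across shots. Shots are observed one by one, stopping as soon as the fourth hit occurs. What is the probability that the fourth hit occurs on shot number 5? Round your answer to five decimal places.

0.23314

Y = trial on which the fourth success occurs; negative binomial, r=4, p=0.63.
P(Y=5) = C(4,3) · p^4 · (1−p)^1
= 4 · 0.15753 · 0.37 = 0.2331438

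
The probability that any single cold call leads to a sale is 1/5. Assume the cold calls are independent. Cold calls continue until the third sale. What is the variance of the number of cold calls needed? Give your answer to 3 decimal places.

60.000

Y = total cold calls until the third success; negative binomial with r=3, p=0.20.
Var(Y) = r(1−p)/p² = 3·0.80 / 0.20² = 60.00000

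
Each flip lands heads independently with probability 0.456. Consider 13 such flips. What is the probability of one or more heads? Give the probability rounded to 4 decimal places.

0.9996

P(at least one) = 1 − P(none) = 1 − (1 − 0.456)^13
= 1 − 0.000365 = 0.999635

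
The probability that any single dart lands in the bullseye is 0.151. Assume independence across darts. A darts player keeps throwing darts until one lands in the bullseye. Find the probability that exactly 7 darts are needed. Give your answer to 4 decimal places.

0.0565

Geometric (trials to first success), p = 0.151.
P(Y = 7) = (1−p)^6 · p = 0.3745 · 0.151 = 0.056549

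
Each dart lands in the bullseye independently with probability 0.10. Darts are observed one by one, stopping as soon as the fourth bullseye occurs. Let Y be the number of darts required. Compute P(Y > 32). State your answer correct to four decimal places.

0.6003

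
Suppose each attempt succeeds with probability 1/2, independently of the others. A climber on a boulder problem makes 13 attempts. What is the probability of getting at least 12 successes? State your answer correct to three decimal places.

0.002

X ~ Binomial(13, 0.50); P(X ≥ 12) = Σ C(13,k) p^k (1−p)^(13−k) over k:
  k=12: C(13,12)·0.50^12·0.50^1 = 0.00159
  k=13: C(13,13)·0.50^13·0.50^0 = 0.00012
Total = 0.00171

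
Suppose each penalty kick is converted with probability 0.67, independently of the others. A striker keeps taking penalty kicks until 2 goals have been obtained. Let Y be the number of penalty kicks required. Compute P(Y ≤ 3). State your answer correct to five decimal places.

Finishing within 3 penalty kicks ⇔ at least 2 successes in the first 3. With X ~ Binomial(3, 0.67), P(Y ≤ 3) = 1 − P(X ≤ 1).
  k=0: C(3,0)·0.67^0·0.33^3 = 0.0359370
  k=1: C(3,1)·0.67^1·0.33^2 = 0.2188890
1 − 0.2548260 = 0.7451740

0.74517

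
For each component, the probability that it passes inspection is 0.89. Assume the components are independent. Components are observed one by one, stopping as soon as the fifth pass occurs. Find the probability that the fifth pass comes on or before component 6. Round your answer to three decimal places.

0.866

Finishing within 6 components ⇔ at least 5 successes in the first 6. With X ~ Binomial(6, 0.89), P(Y ≤ 6) = 1 − P(X ≤ 4).
  k=0: C(6,0)·0.89^0·0.11^6 = 0.00000
  k=1: C(6,1)·0.89^1·0.11^5 = 0.00009
  k=2: C(6,2)·0.89^2·0.11^4 = 0.00174
  k=3: C(6,3)·0.89^3·0.11^3 = 0.01877
  k=4: C(6,4)·0.89^4·0.11^2 = 0.11388
1 − 0.13447 = 0.86553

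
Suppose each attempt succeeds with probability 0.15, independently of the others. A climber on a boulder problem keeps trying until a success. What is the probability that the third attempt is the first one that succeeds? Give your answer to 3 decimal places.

0.108

Geometric (trials to first success), p = 0.15.
P(Y = 3) = (1−p)^2 · p = 0.7225 · 0.15 = 0.10837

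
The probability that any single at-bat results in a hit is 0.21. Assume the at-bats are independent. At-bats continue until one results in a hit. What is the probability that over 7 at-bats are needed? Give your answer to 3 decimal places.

0.192

Y = number of at-bats to the first success; geometric, p = 0.21.
P(Y > 7) = P(first 7 all fail) = (1−p)^7 = 0.19204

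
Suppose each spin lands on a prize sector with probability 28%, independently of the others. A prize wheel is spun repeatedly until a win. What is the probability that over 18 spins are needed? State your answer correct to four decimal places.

Y = number of spins to the first success; geometric, p = 0.28.
P(Y > 18) = P(first 18 all fail) = (1−p)^18 = 0.002704

0.0027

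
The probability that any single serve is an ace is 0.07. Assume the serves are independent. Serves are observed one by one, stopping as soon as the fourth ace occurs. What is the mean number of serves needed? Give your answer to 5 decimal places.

57.14286

Y = total serves until the fourth success; negative binomial with r=4, p=0.07.
E[Y] = r / p = 4 / 0.07 = 57.1428571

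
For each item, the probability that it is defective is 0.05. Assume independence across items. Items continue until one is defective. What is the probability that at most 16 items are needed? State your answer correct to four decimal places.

0.5599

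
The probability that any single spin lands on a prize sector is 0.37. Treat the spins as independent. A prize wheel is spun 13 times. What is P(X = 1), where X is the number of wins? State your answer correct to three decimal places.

0.019

X ~ Binomial(n=13, p=0.37).
P(X=1) = C(13,1) · p^1 · (1−p)^12
= 13 · 0.37 · 0.0039092 = 0.01880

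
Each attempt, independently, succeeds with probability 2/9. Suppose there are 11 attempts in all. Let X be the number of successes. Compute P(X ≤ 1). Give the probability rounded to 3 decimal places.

X ~ Binomial(11, 0.222222); P(X ≤ 1) = Σ C(11,k) p^k (1−p)^(11−k) over k:
  k=0: C(11,0)·0.222222^0·0.777778^11 = 0.06301
  k=1: C(11,1)·0.222222^1·0.777778^10 = 0.19803
Total = 0.26104

0.261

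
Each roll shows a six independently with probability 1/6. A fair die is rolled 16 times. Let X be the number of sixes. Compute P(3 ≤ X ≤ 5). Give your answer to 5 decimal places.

X ~ Binomial(16, 0.166667); P(3 ≤ X ≤ 5) = Σ C(16,k) p^k (1−p)^(16−k) over k:
  k=3: C(16,3)·0.166667^3·0.833333^13 = 0.2423138
  k=4: C(16,4)·0.166667^4·0.833333^12 = 0.1575039
  k=5: C(16,5)·0.166667^5·0.833333^11 = 0.0756019
Total = 0.4754196

0.47542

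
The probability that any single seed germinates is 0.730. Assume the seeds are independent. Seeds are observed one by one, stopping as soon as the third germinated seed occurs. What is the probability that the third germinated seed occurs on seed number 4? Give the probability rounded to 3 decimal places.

0.315

Y = trial on which the third success occurs; negative binomial, r=3, p=0.73.
P(Y=4) = C(3,2) · p^3 · (1−p)^1
= 3 · 0.38902 · 0.27 = 0.31510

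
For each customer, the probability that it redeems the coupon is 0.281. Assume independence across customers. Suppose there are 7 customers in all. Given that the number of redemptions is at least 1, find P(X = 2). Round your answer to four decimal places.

0.3538

X ~ Binomial(7, 0.281). Want P(X=2 | X≥1) = P(X=2) / P(X≥1).
P(X=2) = C(7,2)·0.281^2·0.719^5 = 0.318622
P(X≥1) = 1 − 0.099335 = 0.900665
Ratio = 0.318622 / 0.900665 = 0.353764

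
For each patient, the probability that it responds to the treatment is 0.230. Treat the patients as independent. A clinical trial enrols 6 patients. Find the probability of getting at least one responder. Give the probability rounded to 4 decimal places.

0.7916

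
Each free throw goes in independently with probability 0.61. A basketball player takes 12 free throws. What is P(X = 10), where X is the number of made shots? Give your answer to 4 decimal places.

X ~ Binomial(n=12, p=0.61).
P(X=10) = C(12,10) · p^10 · (1−p)^2
= 66 · 0.0071334 · 0.1521 = 0.071610

0.0716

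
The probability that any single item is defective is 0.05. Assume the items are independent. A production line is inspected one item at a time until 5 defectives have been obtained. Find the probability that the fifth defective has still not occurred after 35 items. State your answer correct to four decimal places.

0.9710

Needing more than 35 items ⇔ fewer than 5 successes in the first 35. With X ~ Binomial(35, 0.05), P(Y > 35) = P(X ≤ 4).
  k=0: C(35,0)·0.05^0·0.95^35 = 0.166083
  k=1: C(35,1)·0.05^1·0.95^34 = 0.305943
  k=2: C(35,2)·0.05^2·0.95^33 = 0.273739
  k=3: C(35,3)·0.05^3·0.95^32 = 0.158480
  k=4: C(35,4)·0.05^4·0.95^31 = 0.066729
P(X ≤ 4) = 0.970974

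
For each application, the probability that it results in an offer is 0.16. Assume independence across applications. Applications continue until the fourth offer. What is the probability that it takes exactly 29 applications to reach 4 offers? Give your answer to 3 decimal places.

Y = trial on which the fourth success occurs; negative binomial, r=4, p=0.16.
P(Y=29) = C(28,3) · p^4 · (1−p)^25
= 3276 · 0.00065536 · 0.012793 = 0.02747

0.027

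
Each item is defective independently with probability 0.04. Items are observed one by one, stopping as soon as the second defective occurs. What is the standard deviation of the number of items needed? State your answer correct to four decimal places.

Y = total items until the second success; negative binomial with r=2, p=0.04.
SD(Y) = √[r(1−p)/p²] = √(1200.000000) = 34.641016

34.6410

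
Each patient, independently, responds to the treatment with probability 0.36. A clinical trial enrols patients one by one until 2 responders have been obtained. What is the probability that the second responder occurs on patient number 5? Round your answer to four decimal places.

Y = trial on which the second success occurs; negative binomial, r=2, p=0.36.
P(Y=5) = C(4,1) · p^2 · (1−p)^3
= 4 · 0.1296 · 0.26214 = 0.135895

0.1359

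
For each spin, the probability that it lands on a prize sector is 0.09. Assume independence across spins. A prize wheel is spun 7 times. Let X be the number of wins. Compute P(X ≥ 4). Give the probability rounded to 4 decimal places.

0.0018

X ~ Binomial(7, 0.09); P(X ≥ 4) = Σ C(7,k) p^k (1−p)^(7−k) over k:
  k=4: C(7,4)·0.09^4·0.91^3 = 0.001730
  k=5: C(7,5)·0.09^5·0.91^2 = 0.000103
  k=6: C(7,6)·0.09^6·0.91^1 = 0.000003
  k=7: C(7,7)·0.09^7·0.91^0 = 0.000000
Total = 0.001837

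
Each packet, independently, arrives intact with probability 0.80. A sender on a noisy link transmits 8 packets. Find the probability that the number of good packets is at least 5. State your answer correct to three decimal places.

0.944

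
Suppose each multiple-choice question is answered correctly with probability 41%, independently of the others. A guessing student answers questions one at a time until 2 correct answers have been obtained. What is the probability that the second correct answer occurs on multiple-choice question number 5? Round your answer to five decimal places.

Y = trial on which the second success occurs; negative binomial, r=2, p=0.41.
P(Y=5) = C(4,1) · p^2 · (1−p)^3
= 4 · 0.1681 · 0.20538 = 0.1380968

0.13810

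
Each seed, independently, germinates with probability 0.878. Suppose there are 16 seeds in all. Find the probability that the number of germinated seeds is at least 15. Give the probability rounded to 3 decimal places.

X ~ Binomial(16, 0.878); P(X ≥ 15) = Σ C(16,k) p^k (1−p)^(16−k) over k:
  k=15: C(16,15)·0.878^15·0.122^1 = 0.27727
  k=16: C(16,16)·0.878^16·0.122^0 = 0.12471
Total = 0.40198

0.402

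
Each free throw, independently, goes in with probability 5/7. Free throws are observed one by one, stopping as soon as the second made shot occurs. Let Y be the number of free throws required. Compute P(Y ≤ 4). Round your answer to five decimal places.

Finishing within 4 free throws ⇔ at least 2 successes in the first 4. With X ~ Binomial(4, 0.714286), P(Y ≤ 4) = 1 − P(X ≤ 1).
  k=0: C(4,0)·0.714286^0·0.285714^4 = 0.0066639
  k=1: C(4,1)·0.714286^1·0.285714^3 = 0.0666389
1 − 0.0733028 = 0.9266972

0.92670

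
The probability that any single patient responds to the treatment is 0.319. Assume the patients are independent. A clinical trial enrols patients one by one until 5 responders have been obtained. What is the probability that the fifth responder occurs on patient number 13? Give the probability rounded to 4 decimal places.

Y = trial on which the fifth success occurs; negative binomial, r=5, p=0.319.
P(Y=13) = C(12,4) · p^5 · (1−p)^8
= 495 · 0.0033033 · 0.046257 = 0.075637

0.0756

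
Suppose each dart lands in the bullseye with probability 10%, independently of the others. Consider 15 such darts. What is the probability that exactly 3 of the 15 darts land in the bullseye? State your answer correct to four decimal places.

0.1285

X ~ Binomial(n=15, p=0.10).
P(X=3) = C(15,3) · p^3 · (1−p)^12
= 455 · 0.001 · 0.28243 = 0.128505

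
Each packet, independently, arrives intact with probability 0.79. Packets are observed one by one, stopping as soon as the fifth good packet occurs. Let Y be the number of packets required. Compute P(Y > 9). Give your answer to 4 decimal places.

Needing more than 9 packets ⇔ fewer than 5 successes in the first 9. With X ~ Binomial(9, 0.79), P(Y > 9) = P(X ≤ 4).
  k=0: C(9,0)·0.79^0·0.21^9 = 0.000001
  k=1: C(9,1)·0.79^1·0.21^8 = 0.000027
  k=2: C(9,2)·0.79^2·0.21^7 = 0.000405
  k=3: C(9,3)·0.79^3·0.21^6 = 0.003552
  k=4: C(9,4)·0.79^4·0.21^5 = 0.020044
P(X ≤ 4) = 0.024028

0.0240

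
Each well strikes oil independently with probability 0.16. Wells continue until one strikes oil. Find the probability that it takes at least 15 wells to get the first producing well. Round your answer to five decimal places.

Y = number of wells to the first success; geometric, p = 0.16.
P(Y > 14) = P(first 14 all fail) = (1−p)^14 = 0.0870783

0.08708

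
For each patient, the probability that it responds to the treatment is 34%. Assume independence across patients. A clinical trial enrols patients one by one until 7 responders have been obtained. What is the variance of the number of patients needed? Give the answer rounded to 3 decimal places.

Y = total patients until the seventh success; negative binomial with r=7, p=0.34.
Var(Y) = r(1−p)/p² = 7·0.66 / 0.34² = 39.96540

39.965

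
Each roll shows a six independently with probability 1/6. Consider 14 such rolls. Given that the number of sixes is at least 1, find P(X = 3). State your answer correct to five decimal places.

X ~ Binomial(14, 0.166667). Want P(X=3 | X≥1) = P(X=3) / P(X≥1).
P(X=3) = C(14,3)·0.166667^3·0.833333^11 = 0.2268057
P(X≥1) = 1 − 0.0778866 = 0.9221134
Ratio = 0.2268057 / 0.9221134 = 0.2459629

0.24596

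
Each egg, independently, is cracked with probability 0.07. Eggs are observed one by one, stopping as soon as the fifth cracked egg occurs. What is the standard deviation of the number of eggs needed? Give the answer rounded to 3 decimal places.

Y = total eggs until the fifth success; negative binomial with r=5, p=0.07.
SD(Y) = √[r(1−p)/p²] = √(948.97959) = 30.80551

30.806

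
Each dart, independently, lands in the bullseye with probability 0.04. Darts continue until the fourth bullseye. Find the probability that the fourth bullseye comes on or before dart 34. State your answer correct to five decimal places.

Finishing within 34 darts ⇔ at least 4 successes in the first 34. With X ~ Binomial(34, 0.04), P(Y ≤ 34) = 1 − P(X ≤ 3).
  k=0: C(34,0)·0.04^0·0.96^34 = 0.2495870
  k=1: C(34,1)·0.04^1·0.96^33 = 0.3535816
  k=2: C(34,2)·0.04^2·0.96^32 = 0.2430873
  k=3: C(34,3)·0.04^3·0.96^31 = 0.1080388
1 − 0.9542947 = 0.0457053

0.04571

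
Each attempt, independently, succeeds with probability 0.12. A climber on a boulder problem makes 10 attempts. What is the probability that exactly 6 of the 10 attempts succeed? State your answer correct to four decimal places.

X ~ Binomial(n=10, p=0.12).
P(X=6) = C(10,6) · p^6 · (1−p)^4
= 210 · 2.986e-06 · 0.5997 = 0.000376

0.0004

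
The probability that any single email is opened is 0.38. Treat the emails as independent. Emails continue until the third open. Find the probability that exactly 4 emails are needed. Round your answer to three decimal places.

0.102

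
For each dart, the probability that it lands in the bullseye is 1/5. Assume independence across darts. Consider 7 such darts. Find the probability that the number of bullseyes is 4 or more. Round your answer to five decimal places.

0.03334

X ~ Binomial(7, 0.20); P(X ≥ 4) = Σ C(7,k) p^k (1−p)^(7−k) over k:
  k=4: C(7,4)·0.20^4·0.80^3 = 0.0286720
  k=5: C(7,5)·0.20^5·0.80^2 = 0.0043008
  k=6: C(7,6)·0.20^6·0.80^1 = 0.0003584
  k=7: C(7,7)·0.20^7·0.80^0 = 0.0000128
Total = 0.0333440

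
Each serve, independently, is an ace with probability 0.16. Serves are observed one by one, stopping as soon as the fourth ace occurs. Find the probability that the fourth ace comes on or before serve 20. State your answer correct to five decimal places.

Finishing within 20 serves ⇔ at least 4 successes in the first 20. With X ~ Binomial(20, 0.16), P(Y ≤ 20) = 1 − P(X ≤ 3).
  k=0: C(20,0)·0.16^0·0.84^20 = 0.0305904
  k=1: C(20,1)·0.16^1·0.84^19 = 0.1165350
  k=2: C(20,2)·0.16^2·0.84^18 = 0.2108729
  k=3: C(20,3)·0.16^3·0.84^17 = 0.2409976
1 − 0.5989959 = 0.4010041

0.40100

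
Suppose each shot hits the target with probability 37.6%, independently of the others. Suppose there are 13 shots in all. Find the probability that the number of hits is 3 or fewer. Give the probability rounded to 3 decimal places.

X ~ Binomial(13, 0.376); P(X ≤ 3) = Σ C(13,k) p^k (1−p)^(13−k) over k:
  k=0: C(13,0)·0.376^0·0.624^13 = 0.00217
  k=1: C(13,1)·0.376^1·0.624^12 = 0.01704
  k=2: C(13,2)·0.376^2·0.624^11 = 0.06159
  k=3: C(13,3)·0.376^3·0.624^10 = 0.13607
Total = 0.21687

0.217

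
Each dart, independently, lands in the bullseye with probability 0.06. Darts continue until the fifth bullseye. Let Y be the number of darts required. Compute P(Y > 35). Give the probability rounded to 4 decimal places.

0.9437

Needing more than 35 darts ⇔ fewer than 5 successes in the first 35. With X ~ Binomial(35, 0.06), P(Y > 35) = P(X ≤ 4).
  k=0: C(35,0)·0.06^0·0.94^35 = 0.114677
  k=1: C(35,1)·0.06^1·0.94^34 = 0.256192
  k=2: C(35,2)·0.06^2·0.94^33 = 0.277996
  k=3: C(35,3)·0.06^3·0.94^32 = 0.195189
  k=4: C(35,4)·0.06^4·0.94^31 = 0.099671
P(X ≤ 4) = 0.943725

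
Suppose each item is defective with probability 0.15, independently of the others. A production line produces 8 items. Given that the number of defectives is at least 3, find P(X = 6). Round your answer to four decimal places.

X ~ Binomial(8, 0.15). Want P(X=6 | X≥3) = P(X=6) / P(X≥3).
P(X=6) = C(8,6)·0.15^6·0.85^2 = 0.000230
P(X≥3) = 1 − 0.272491 − 0.384693 − 0.237604 = 0.105213
Ratio = 0.000230 / 0.105213 = 0.002190

0.0022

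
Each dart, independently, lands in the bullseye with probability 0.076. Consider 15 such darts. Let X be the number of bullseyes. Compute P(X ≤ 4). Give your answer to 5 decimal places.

X ~ Binomial(15, 0.076); P(X ≤ 4) = Σ C(15,k) p^k (1−p)^(15−k) over k:
  k=0: C(15,0)·0.076^0·0.924^15 = 0.3055481
  k=1: C(15,1)·0.076^1·0.924^14 = 0.3769749
  k=2: C(15,2)·0.076^2·0.924^13 = 0.2170462
  k=3: C(15,3)·0.076^3·0.924^12 = 0.0773599
  k=4: C(15,4)·0.076^4·0.924^11 = 0.0190888
Total = 0.9960179

0.99602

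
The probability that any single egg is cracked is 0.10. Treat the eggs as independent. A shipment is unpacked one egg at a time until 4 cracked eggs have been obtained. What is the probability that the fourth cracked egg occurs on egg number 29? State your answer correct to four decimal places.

0.0235

Y = trial on which the fourth success occurs; negative binomial, r=4, p=0.10.
P(Y=29) = C(28,3) · p^4 · (1−p)^25
= 3276 · 0.0001 · 0.07179 = 0.023518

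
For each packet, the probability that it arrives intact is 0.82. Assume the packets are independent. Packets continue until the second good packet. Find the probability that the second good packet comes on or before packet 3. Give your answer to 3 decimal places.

Finishing within 3 packets ⇔ at least 2 successes in the first 3. With X ~ Binomial(3, 0.82), P(Y ≤ 3) = 1 − P(X ≤ 1).
  k=0: C(3,0)·0.82^0·0.18^3 = 0.00583
  k=1: C(3,1)·0.82^1·0.18^2 = 0.07970
1 − 0.08554 = 0.91446

0.914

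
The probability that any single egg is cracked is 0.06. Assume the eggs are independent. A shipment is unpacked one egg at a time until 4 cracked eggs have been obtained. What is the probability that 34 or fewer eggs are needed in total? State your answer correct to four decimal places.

0.1446

Finishing within 34 eggs ⇔ at least 4 successes in the first 34. With X ~ Binomial(34, 0.06), P(Y ≤ 34) = 1 − P(X ≤ 3).
  k=0: C(34,0)·0.06^0·0.94^34 = 0.121996
  k=1: C(34,1)·0.06^1·0.94^33 = 0.264758
  k=2: C(34,2)·0.06^2·0.94^32 = 0.278841
  k=3: C(34,3)·0.06^3·0.94^31 = 0.189849
1 − 0.855445 = 0.144555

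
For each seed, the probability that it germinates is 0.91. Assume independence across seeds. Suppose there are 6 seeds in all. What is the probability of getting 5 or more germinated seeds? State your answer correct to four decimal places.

X ~ Binomial(6, 0.91); P(X ≥ 5) = Σ C(6,k) p^k (1−p)^(6−k) over k:
  k=5: C(6,5)·0.91^5·0.09^1 = 0.336977
  k=6: C(6,6)·0.91^6·0.09^0 = 0.567869
Total = 0.904847

0.9048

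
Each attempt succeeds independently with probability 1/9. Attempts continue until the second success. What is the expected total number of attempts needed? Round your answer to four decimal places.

Y = total attempts until the second success; negative binomial with r=2, p=0.111111.
E[Y] = r / p = 2 / 0.111111 = 18.000000

18.0000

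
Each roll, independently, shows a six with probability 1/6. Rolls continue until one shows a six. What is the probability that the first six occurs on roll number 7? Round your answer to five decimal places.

Geometric (trials to first success), p = 0.166667.
P(Y = 7) = (1−p)^6 · p = 0.3349 · 0.166667 = 0.0558163

0.05582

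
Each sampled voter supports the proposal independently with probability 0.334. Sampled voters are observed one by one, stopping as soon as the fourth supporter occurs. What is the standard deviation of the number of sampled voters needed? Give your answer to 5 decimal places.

Y = total sampled voters until the fourth success; negative binomial with r=4, p=0.334.
SD(Y) = √[r(1−p)/p²] = √(23.8803829) = 4.8867559

4.88676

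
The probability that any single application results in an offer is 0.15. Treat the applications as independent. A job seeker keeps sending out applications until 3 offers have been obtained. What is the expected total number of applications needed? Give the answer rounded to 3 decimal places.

Y = total applications until the third success; negative binomial with r=3, p=0.15.
E[Y] = r / p = 3 / 0.15 = 20.00000

20.000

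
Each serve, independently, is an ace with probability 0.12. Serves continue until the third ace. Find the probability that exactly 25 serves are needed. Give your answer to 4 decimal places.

Y = trial on which the third success occurs; negative binomial, r=3, p=0.12.
P(Y=25) = C(24,2) · p^3 · (1−p)^22
= 276 · 0.001728 · 0.060065 = 0.028647

0.0286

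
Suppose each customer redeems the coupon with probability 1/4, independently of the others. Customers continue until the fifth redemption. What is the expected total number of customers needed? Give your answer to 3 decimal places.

20.000

Y = total customers until the fifth success; negative binomial with r=5, p=0.25.
E[Y] = r / p = 5 / 0.25 = 20.00000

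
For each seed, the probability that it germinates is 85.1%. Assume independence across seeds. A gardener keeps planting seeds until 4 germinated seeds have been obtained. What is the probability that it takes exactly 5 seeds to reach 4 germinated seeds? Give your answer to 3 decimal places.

0.313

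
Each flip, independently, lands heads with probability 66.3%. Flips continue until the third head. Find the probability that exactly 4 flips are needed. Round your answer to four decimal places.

0.2946

Y = trial on which the third success occurs; negative binomial, r=3, p=0.663.
P(Y=4) = C(3,2) · p^3 · (1−p)^1
= 3 · 0.29143 · 0.337 = 0.294640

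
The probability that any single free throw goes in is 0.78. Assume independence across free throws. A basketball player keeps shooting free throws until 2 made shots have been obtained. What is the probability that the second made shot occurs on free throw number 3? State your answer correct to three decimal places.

0.268

Y = trial on which the second success occurs; negative binomial, r=2, p=0.78.
P(Y=3) = C(2,1) · p^2 · (1−p)^1
= 2 · 0.6084 · 0.22 = 0.26770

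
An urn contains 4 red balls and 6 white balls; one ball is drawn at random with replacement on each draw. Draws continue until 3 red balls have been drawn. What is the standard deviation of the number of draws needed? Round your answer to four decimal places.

3.3541

Y = total draws until the third success; negative binomial with r=3, p=0.40.
SD(Y) = √[r(1−p)/p²] = √(11.250000) = 3.354102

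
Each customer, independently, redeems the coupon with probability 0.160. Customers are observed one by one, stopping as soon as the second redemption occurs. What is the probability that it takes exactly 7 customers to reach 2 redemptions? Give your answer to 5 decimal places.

0.06424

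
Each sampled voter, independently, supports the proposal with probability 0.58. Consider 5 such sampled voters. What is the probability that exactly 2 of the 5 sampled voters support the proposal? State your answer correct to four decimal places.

X ~ Binomial(n=5, p=0.58).
P(X=2) = C(5,2) · p^2 · (1−p)^3
= 10 · 0.3364 · 0.074088 = 0.249232

0.2492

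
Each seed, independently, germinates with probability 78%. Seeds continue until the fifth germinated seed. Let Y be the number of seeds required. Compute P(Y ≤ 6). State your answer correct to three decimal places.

Finishing within 6 seeds ⇔ at least 5 successes in the first 6. With X ~ Binomial(6, 0.78), P(Y ≤ 6) = 1 − P(X ≤ 4).
  k=0: C(6,0)·0.78^0·0.22^6 = 0.00011
  k=1: C(6,1)·0.78^1·0.22^5 = 0.00241
  k=2: C(6,2)·0.78^2·0.22^4 = 0.02138
  k=3: C(6,3)·0.78^3·0.22^3 = 0.10106
  k=4: C(6,4)·0.78^4·0.22^2 = 0.26873
1 − 0.39369 = 0.60631

0.606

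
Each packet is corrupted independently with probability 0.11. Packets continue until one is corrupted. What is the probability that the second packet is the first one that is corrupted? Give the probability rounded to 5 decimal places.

Geometric (trials to first success), p = 0.11.
P(Y = 2) = (1−p)^1 · p = 0.89 · 0.11 = 0.0979000

0.09790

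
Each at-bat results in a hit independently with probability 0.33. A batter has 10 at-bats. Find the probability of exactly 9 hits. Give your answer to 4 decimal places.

X ~ Binomial(n=10, p=0.33).
P(X=9) = C(10,9) · p^9 · (1−p)^1
= 10 · 4.6411e-05 · 0.67 = 0.000311

0.0003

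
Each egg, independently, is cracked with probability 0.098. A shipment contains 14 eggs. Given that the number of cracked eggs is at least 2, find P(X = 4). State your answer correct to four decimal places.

0.0813

X ~ Binomial(14, 0.098). Want P(X=4 | X≥2) = P(X=4) / P(X≥2).
P(X=4) = C(14,4)·0.098^4·0.902^10 = 0.032916
P(X≥2) = 1 − 0.235989 − 0.358954 = 0.405057
Ratio = 0.032916 / 0.405057 = 0.081262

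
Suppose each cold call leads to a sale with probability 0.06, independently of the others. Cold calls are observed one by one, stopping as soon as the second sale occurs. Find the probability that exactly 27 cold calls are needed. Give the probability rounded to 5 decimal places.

0.01993

Y = trial on which the second success occurs; negative binomial, r=2, p=0.06.
P(Y=27) = C(26,1) · p^2 · (1−p)^25
= 26 · 0.0036 · 0.21291 = 0.0199284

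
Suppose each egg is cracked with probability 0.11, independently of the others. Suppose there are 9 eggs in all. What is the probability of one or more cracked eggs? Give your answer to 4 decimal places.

0.6496

P(at least one) = 1 − P(none) = 1 − (1 − 0.11)^9
= 1 − 0.350356 = 0.649644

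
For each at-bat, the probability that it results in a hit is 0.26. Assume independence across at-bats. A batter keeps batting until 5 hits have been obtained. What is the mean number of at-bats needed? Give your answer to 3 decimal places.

Y = total at-bats until the fifth success; negative binomial with r=5, p=0.26.
E[Y] = r / p = 5 / 0.26 = 19.23077

19.231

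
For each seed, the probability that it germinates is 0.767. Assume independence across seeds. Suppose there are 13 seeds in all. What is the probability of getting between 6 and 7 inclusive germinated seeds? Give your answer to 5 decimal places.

0.05590

X ~ Binomial(13, 0.767); P(6 ≤ X ≤ 7) = Σ C(13,k) p^k (1−p)^(13−k) over k:
  k=6: C(13,6)·0.767^6·0.233^7 = 0.0130251
  k=7: C(13,7)·0.767^7·0.233^6 = 0.0428766
Total = 0.0559017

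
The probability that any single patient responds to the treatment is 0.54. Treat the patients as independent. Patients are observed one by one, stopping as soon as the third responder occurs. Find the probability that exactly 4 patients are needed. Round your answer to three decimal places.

Y = trial on which the third success occurs; negative binomial, r=3, p=0.54.
P(Y=4) = C(3,2) · p^3 · (1−p)^1
= 3 · 0.15746 · 0.46 = 0.21730

0.217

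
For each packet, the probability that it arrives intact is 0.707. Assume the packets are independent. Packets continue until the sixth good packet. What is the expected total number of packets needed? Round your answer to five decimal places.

Y = total packets until the sixth success; negative binomial with r=6, p=0.707.
E[Y] = r / p = 6 / 0.707 = 8.4865629

8.48656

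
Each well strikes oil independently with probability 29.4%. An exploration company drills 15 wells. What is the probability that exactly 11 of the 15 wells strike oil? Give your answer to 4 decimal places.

X ~ Binomial(n=15, p=0.294).
P(X=11) = C(15,11) · p^11 · (1−p)^4
= 1365 · 1.4185e-06 · 0.24844 = 0.000481

0.0005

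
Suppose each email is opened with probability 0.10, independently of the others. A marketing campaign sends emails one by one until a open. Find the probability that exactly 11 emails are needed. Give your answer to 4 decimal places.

Geometric (trials to first success), p = 0.10.
P(Y = 11) = (1−p)^10 · p = 0.34868 · 0.10 = 0.034868

0.0349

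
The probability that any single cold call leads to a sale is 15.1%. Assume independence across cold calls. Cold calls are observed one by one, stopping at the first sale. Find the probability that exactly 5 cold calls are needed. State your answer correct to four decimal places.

0.0785

Geometric (trials to first success), p = 0.151.
P(Y = 5) = (1−p)^4 · p = 0.51955 · 0.151 = 0.078453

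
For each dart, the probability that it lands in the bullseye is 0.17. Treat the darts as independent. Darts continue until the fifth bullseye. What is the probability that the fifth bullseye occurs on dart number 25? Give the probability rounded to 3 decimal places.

Y = trial on which the fifth success occurs; negative binomial, r=5, p=0.17.
P(Y=25) = C(24,4) · p^5 · (1−p)^20
= 10626 · 0.00014199 · 0.024075 = 0.03632

0.036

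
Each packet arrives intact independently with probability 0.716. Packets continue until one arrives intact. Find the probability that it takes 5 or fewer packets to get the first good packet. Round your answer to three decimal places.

0.998

Y = number of packets to the first success; geometric, p = 0.716.
P(Y ≤ 5) = 1 − (1−p)^5 = 1 − 0.00185 = 0.99815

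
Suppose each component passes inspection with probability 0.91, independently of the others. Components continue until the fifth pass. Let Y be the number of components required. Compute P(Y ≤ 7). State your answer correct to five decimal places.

0.98067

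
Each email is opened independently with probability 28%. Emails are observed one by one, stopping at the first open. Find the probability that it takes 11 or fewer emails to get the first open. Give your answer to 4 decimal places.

Y = number of emails to the first success; geometric, p = 0.28.
P(Y ≤ 11) = 1 − (1−p)^11 = 1 − 0.026956 = 0.973044

0.9730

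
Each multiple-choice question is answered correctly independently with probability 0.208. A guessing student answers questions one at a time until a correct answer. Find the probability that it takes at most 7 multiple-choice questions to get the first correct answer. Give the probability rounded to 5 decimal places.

0.80453

Y = number of multiple-choice questions to the first success; geometric, p = 0.208.
P(Y ≤ 7) = 1 − (1−p)^7 = 1 − 0.1954683 = 0.8045317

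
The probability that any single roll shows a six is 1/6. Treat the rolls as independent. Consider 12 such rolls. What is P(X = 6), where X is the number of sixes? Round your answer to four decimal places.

0.0066

X ~ Binomial(n=12, p=0.166667).
P(X=6) = C(12,6) · p^6 · (1−p)^6
= 924 · 2.1433e-05 · 0.3349 = 0.006632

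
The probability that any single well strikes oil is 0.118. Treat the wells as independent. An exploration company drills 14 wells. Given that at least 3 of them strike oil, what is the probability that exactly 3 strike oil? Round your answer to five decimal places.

X ~ Binomial(14, 0.118). Want P(X=3 | X≥3) = P(X=3) / P(X≥3).
P(X=3) = C(14,3)·0.118^3·0.882^11 = 0.1502802
P(X≥3) = 1 − 0.1724091 − 0.3229250 − 0.2808203 = 0.2238457
Ratio = 0.1502802 / 0.2238457 = 0.6713565

0.67136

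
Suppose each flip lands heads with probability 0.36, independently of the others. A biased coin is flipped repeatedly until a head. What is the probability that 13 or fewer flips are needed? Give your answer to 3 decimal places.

0.997

Y = number of flips to the first success; geometric, p = 0.36.
P(Y ≤ 13) = 1 − (1−p)^13 = 1 − 0.00302 = 0.99698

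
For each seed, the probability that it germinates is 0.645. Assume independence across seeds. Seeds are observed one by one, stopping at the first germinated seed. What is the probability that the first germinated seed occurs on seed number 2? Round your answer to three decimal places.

Geometric (trials to first success), p = 0.645.
P(Y = 2) = (1−p)^1 · p = 0.355 · 0.645 = 0.22898

0.229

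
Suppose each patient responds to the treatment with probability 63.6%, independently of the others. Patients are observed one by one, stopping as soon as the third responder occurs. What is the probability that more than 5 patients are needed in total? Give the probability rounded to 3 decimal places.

Needing more than 5 patients ⇔ fewer than 3 successes in the first 5. With X ~ Binomial(5, 0.636), P(Y > 5) = P(X ≤ 2).
  k=0: C(5,0)·0.636^0·0.364^5 = 0.00639
  k=1: C(5,1)·0.636^1·0.364^4 = 0.05583
  k=2: C(5,2)·0.636^2·0.364^3 = 0.19508
P(X ≤ 2) = 0.25730

0.257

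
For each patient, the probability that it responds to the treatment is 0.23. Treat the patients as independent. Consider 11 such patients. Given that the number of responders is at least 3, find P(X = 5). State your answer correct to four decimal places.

X ~ Binomial(11, 0.23). Want P(X=5 | X≥3) = P(X=5) / P(X≥3).
P(X=5) = C(11,5)·0.23^5·0.77^6 = 0.061976
P(X≥3) = 1 − 0.056415 − 0.185365 − 0.276844 = 0.481376
Ratio = 0.061976 / 0.481376 = 0.128748

0.1287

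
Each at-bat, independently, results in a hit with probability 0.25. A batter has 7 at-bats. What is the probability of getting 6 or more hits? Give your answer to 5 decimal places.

0.00134

X ~ Binomial(7, 0.25); P(X ≥ 6) = Σ C(7,k) p^k (1−p)^(7−k) over k:
  k=6: C(7,6)·0.25^6·0.75^1 = 0.0012817
  k=7: C(7,7)·0.25^7·0.75^0 = 0.0000610
Total = 0.0013428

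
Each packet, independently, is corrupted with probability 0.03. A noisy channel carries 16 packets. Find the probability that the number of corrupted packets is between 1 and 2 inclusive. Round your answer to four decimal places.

X ~ Binomial(16, 0.03); P(1 ≤ X ≤ 2) = Σ C(16,k) p^k (1−p)^(16−k) over k:
  k=1: C(16,1)·0.03^1·0.97^15 = 0.303961
  k=2: C(16,2)·0.03^2·0.97^14 = 0.070506
Total = 0.374467

0.3745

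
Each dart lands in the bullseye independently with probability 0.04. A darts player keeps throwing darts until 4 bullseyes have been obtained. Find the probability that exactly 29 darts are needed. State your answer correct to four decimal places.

Y = trial on which the fourth success occurs; negative binomial, r=4, p=0.04.
P(Y=29) = C(28,3) · p^4 · (1−p)^25
= 3276 · 2.56e-06 · 0.3604 = 0.003022

0.0030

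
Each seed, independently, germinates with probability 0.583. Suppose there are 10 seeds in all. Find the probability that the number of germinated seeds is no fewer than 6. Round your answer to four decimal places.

X ~ Binomial(10, 0.583); P(X ≥ 6) = Σ C(10,k) p^k (1−p)^(10−k) over k:
  k=6: C(10,6)·0.583^6·0.417^4 = 0.249330
  k=7: C(10,7)·0.583^7·0.417^3 = 0.199191
  k=8: C(10,8)·0.583^8·0.417^2 = 0.104432
  k=9: C(10,9)·0.583^9·0.417^1 = 0.032445
  k=10: C(10,10)·0.583^10·0.417^0 = 0.004536
Total = 0.589934

0.5899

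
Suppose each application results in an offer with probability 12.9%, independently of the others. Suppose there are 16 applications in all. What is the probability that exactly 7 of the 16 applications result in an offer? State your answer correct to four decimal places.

0.0020

X ~ Binomial(n=16, p=0.129).
P(X=7) = C(16,7) · p^7 · (1−p)^9
= 11440 · 5.9447e-07 · 0.28851 = 0.001962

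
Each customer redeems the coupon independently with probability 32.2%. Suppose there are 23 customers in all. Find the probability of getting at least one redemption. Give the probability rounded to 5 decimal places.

0.99987

P(at least one) = 1 − P(none) = 1 − (1 − 0.322)^23
= 1 − 0.0001313 = 0.9998687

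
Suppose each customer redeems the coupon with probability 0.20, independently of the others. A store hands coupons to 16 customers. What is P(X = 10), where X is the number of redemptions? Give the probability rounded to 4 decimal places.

0.0002

X ~ Binomial(n=16, p=0.20).
P(X=10) = C(16,10) · p^10 · (1−p)^6
= 8008 · 1.024e-07 · 0.26214 = 0.000215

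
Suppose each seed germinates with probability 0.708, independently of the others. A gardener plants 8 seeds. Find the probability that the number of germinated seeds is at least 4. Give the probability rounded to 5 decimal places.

0.94803

X ~ Binomial(8, 0.708); P(X ≥ 4) = Σ C(8,k) p^k (1−p)^(8−k) over k:
  k=4: C(8,4)·0.708^4·0.292^4 = 0.1278682
  k=5: C(8,5)·0.708^5·0.292^3 = 0.2480292
  k=6: C(8,6)·0.708^6·0.292^2 = 0.3006930
  k=7: C(8,7)·0.708^7·0.292^1 = 0.2083079
  k=8: C(8,8)·0.708^8·0.292^0 = 0.0631344
Total = 0.9480326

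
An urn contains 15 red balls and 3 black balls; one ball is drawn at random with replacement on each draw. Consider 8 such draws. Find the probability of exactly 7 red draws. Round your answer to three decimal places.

0.372

X ~ Binomial(n=8, p=0.833333).
P(X=7) = C(8,7) · p^7 · (1−p)^1
= 8 · 0.27908 · 0.16667 = 0.37211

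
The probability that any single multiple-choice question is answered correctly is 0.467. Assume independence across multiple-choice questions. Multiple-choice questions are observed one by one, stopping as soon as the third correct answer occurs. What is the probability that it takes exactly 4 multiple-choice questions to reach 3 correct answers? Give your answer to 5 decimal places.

0.16285

Y = trial on which the third success occurs; negative binomial, r=3, p=0.467.
P(Y=4) = C(3,2) · p^3 · (1−p)^1
= 3 · 0.10185 · 0.533 = 0.1628543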